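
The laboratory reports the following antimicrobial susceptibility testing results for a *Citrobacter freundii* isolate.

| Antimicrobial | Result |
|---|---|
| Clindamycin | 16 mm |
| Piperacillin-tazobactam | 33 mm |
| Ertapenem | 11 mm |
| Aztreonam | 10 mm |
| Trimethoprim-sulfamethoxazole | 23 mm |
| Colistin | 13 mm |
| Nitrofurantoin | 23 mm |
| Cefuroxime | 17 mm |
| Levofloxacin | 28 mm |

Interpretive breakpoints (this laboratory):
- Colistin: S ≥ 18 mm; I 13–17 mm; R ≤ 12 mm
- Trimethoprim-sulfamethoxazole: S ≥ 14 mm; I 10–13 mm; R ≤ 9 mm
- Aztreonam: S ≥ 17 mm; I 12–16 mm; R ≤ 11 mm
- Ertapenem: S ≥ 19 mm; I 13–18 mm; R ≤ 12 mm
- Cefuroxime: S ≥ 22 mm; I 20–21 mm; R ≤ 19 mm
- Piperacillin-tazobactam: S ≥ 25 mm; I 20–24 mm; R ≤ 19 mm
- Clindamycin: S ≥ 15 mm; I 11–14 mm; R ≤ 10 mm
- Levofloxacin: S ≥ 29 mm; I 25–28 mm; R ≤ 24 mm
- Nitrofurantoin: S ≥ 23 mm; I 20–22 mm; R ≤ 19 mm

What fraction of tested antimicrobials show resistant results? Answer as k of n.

Clindamycin 16 mm: ≥ 15 mm ⇒ S
Piperacillin-tazobactam: 33 mm is ≥ 25 mm — susceptible
Ertapenem 11 mm: ≤ 12 mm → Resistant
Aztreonam: 10 mm is ≤ 11 mm ⇒ Resistant
Trimethoprim-sulfamethoxazole: 23 mm is ≥ 14 mm — susceptible
Colistin (13 mm) in 13–17 mm → Intermediate
Nitrofurantoin (23 mm) ≥ 23 mm ⇒ Susceptible
Cefuroxime (17 mm) ≤ 19 mm ⇒ R
Levofloxacin: 28 mm is in 25–28 mm — Intermediate
Resistant: 3/9

3 of 9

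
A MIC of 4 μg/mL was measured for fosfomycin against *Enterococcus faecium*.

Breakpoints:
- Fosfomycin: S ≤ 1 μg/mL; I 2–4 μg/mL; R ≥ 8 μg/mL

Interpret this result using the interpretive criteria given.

Fosfomycin (4 μg/mL) in 2–4 μg/mL ⇒ Intermediate

I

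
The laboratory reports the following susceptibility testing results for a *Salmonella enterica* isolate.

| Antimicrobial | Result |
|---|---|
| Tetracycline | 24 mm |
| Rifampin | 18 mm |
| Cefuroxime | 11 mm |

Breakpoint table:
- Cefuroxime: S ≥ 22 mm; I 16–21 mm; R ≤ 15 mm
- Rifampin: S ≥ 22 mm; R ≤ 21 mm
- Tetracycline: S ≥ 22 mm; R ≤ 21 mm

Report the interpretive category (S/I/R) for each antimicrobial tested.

S, R, R

Tetracycline: 24 mm is ≥ 22 mm — susceptible
Rifampin 18 mm: ≤ 21 mm — Resistant
Cefuroxime (11 mm) ≤ 15 mm → Resistant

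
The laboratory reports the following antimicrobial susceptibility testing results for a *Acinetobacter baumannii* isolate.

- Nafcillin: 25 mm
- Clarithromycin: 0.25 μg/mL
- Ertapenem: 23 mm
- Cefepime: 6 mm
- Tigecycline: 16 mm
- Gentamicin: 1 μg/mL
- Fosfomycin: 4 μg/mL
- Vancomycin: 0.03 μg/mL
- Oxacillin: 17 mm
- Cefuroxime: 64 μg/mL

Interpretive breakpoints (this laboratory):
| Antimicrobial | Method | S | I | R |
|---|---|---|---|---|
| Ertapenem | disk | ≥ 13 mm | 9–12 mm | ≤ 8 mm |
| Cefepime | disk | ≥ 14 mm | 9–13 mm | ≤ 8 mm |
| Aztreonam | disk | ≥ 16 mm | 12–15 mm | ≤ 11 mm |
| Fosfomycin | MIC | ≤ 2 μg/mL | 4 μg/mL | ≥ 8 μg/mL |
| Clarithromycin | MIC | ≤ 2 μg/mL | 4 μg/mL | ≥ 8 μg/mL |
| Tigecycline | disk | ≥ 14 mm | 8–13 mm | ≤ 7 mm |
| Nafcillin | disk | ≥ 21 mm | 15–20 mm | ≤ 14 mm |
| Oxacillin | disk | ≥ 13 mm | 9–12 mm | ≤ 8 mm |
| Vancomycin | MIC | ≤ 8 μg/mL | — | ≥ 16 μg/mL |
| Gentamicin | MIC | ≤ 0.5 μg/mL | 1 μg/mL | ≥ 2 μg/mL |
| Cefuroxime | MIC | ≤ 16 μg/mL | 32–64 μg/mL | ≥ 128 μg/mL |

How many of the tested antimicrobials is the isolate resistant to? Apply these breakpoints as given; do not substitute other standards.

Nafcillin: 25 mm is ≥ 21 mm ⇒ S
Clarithromycin (0.25 μg/mL) ≤ 2 μg/mL ⇒ Susceptible
Ertapenem: 23 mm is ≥ 13 mm ⇒ S
Cefepime: 6 mm is ≤ 8 mm ⇒ R
Tigecycline (16 mm) ≥ 14 mm → Susceptible
Gentamicin: 1 μg/mL is = 1 μg/mL ⇒ intermediate
Fosfomycin 4 μg/mL: = 4 μg/mL — Intermediate
Vancomycin: 0.03 μg/mL is ≤ 8 μg/mL → S
Oxacillin (17 mm) ≥ 13 mm — S
Cefuroxime (64 μg/mL) in 32–64 μg/mL — Intermediate
Resistant: 1

1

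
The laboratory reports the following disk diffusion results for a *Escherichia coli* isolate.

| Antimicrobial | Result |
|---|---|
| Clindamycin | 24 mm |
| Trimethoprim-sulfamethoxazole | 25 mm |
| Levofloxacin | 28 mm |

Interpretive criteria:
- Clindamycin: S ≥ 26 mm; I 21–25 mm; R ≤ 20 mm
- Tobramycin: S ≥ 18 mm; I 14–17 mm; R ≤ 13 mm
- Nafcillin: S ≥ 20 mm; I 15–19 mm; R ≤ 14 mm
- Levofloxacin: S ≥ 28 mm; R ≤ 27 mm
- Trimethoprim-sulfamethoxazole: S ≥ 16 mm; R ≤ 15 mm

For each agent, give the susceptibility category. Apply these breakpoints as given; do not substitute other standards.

I, S, S

Clindamycin 24 mm: in 21–25 mm → I
Trimethoprim-sulfamethoxazole: 25 mm is ≥ 16 mm — S
Levofloxacin 28 mm: ≥ 28 mm — S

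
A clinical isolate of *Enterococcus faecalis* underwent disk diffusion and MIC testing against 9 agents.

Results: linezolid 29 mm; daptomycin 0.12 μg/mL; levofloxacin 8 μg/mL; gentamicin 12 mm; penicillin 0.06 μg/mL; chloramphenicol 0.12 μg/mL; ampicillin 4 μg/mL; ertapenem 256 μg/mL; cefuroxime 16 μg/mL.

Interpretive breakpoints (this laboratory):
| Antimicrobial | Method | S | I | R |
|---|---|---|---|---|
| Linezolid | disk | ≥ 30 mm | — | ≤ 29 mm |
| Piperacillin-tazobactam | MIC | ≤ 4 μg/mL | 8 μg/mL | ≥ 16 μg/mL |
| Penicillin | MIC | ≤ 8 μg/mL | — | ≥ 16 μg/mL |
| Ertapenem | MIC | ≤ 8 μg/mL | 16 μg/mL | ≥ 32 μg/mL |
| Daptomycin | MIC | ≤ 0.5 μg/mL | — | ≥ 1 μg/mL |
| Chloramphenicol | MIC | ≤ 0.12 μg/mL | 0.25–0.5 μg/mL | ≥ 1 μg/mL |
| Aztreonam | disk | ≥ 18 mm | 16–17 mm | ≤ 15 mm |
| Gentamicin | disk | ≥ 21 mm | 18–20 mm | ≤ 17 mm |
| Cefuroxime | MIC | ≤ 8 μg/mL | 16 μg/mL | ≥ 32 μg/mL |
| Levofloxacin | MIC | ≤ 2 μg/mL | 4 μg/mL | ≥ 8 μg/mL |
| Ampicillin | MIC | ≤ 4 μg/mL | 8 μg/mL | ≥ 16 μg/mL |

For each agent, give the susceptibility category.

R, S, R, R, S, S, S, R, I

Linezolid 29 mm: ≤ 29 mm — Resistant
Daptomycin 0.12 μg/mL: ≤ 0.5 μg/mL → Susceptible
Levofloxacin (8 μg/mL) ≥ 8 μg/mL — Resistant
Gentamicin: 12 mm is ≤ 17 mm — resistant
Penicillin (0.06 μg/mL) ≤ 8 μg/mL ⇒ susceptible
Chloramphenicol (0.12 μg/mL) ≤ 0.12 μg/mL → susceptible
Ampicillin (4 μg/mL) ≤ 4 μg/mL ⇒ S
Ertapenem: 256 μg/mL is ≥ 32 μg/mL → Resistant
Cefuroxime (16 μg/mL) = 16 μg/mL ⇒ I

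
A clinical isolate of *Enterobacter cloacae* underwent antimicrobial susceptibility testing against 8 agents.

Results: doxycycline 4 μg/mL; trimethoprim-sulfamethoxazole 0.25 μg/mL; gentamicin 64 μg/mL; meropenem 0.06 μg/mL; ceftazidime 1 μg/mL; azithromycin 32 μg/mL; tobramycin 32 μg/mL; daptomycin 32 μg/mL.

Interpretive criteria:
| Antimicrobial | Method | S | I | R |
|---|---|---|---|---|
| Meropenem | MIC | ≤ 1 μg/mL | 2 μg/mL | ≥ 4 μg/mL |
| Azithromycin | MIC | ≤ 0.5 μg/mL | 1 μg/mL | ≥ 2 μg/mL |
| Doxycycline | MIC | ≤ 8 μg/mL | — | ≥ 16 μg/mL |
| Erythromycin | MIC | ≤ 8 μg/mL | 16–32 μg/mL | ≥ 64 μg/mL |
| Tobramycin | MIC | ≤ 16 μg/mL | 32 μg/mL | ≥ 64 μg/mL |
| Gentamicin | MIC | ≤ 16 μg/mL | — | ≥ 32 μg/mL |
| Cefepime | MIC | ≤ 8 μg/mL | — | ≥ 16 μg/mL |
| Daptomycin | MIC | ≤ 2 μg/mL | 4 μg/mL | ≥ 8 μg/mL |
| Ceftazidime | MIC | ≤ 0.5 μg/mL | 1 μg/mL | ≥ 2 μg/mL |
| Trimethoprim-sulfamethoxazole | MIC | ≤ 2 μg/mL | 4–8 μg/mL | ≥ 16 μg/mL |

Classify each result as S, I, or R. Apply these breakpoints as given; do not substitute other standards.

Doxycycline (4 μg/mL) ≤ 8 μg/mL ⇒ susceptible
Trimethoprim-sulfamethoxazole 0.25 μg/mL: ≤ 2 μg/mL — S
Gentamicin (64 μg/mL) ≥ 32 μg/mL ⇒ R
Meropenem 0.06 μg/mL: ≤ 1 μg/mL ⇒ Susceptible
Ceftazidime (1 μg/mL) = 1 μg/mL — I
Azithromycin 32 μg/mL: ≥ 2 μg/mL — Resistant
Tobramycin 32 μg/mL: = 32 μg/mL → intermediate
Daptomycin: 32 μg/mL is ≥ 8 μg/mL — Resistant

S, S, R, S, I, R, I, R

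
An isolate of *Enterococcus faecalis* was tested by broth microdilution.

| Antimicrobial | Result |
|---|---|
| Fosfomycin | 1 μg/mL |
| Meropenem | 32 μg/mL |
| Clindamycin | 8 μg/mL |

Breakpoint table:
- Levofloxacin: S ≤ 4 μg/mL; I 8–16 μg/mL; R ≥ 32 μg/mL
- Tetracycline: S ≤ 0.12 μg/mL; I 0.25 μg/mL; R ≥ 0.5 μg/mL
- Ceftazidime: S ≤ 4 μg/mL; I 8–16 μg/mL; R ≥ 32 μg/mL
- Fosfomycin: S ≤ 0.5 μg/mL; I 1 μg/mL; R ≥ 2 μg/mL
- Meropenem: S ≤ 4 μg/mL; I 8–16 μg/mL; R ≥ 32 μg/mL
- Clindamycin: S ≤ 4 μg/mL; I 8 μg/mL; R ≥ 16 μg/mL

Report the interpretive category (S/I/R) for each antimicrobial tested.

I, R, I

Fosfomycin (1 μg/mL) = 1 μg/mL ⇒ Intermediate
Meropenem: 32 μg/mL is ≥ 32 μg/mL → R
Clindamycin 8 μg/mL: = 8 μg/mL → intermediate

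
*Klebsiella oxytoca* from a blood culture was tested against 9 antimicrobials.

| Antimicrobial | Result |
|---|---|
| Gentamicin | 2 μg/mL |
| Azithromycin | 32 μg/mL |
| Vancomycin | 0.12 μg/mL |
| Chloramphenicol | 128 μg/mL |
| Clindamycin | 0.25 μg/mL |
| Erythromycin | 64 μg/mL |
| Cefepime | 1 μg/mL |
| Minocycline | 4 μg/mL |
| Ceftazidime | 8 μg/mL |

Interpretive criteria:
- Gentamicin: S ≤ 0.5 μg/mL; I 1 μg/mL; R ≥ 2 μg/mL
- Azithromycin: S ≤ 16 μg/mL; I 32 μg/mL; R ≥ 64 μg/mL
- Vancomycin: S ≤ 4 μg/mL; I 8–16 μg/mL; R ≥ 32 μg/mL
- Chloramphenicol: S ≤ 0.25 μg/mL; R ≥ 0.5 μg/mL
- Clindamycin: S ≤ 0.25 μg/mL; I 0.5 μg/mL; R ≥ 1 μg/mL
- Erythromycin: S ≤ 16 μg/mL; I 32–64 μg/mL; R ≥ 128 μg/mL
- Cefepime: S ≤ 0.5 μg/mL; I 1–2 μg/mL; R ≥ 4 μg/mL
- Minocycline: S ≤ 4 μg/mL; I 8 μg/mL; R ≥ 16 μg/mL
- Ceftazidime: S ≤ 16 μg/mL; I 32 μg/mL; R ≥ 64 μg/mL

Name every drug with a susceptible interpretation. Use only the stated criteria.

vancomycin, clindamycin, minocycline, ceftazidime

Gentamicin (2 μg/mL) ≥ 2 μg/mL ⇒ R
Azithromycin 32 μg/mL: = 32 μg/mL — I
Vancomycin (0.12 μg/mL) ≤ 4 μg/mL → Susceptible
Chloramphenicol 128 μg/mL: ≥ 0.5 μg/mL → Resistant
Clindamycin (0.25 μg/mL) ≤ 0.25 μg/mL — Susceptible
Erythromycin: 64 μg/mL is in 32–64 μg/mL → I
Cefepime: 1 μg/mL is in 1–2 μg/mL — intermediate
Minocycline 4 μg/mL: ≤ 4 μg/mL ⇒ susceptible
Ceftazidime 8 μg/mL: ≤ 16 μg/mL — S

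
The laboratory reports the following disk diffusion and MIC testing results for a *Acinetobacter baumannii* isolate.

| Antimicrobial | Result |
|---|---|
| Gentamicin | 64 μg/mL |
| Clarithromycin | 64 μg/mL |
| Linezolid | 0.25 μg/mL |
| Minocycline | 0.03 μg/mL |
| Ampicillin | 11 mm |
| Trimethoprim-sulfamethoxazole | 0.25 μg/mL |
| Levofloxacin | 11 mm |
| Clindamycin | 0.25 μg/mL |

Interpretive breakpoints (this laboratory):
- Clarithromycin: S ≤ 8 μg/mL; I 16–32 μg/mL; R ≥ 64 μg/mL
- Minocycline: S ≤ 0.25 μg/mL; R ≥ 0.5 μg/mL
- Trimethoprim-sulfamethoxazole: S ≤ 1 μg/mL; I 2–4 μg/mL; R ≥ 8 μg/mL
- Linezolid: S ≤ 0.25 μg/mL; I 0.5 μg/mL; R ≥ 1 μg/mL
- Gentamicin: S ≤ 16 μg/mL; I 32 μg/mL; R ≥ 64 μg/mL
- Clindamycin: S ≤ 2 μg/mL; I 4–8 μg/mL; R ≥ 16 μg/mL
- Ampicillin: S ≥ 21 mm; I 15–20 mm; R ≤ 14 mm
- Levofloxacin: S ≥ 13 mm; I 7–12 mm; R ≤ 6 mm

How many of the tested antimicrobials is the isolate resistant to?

3

Gentamicin 64 μg/mL: ≥ 64 μg/mL → resistant
Clarithromycin (64 μg/mL) ≥ 64 μg/mL → Resistant
Linezolid: 0.25 μg/mL is ≤ 0.25 μg/mL → S
Minocycline (0.03 μg/mL) ≤ 0.25 μg/mL — S
Ampicillin (11 mm) ≤ 14 mm ⇒ resistant
Trimethoprim-sulfamethoxazole (0.25 μg/mL) ≤ 1 μg/mL ⇒ Susceptible
Levofloxacin (11 mm) in 7–12 mm ⇒ I
Clindamycin: 0.25 μg/mL is ≤ 2 μg/mL — Susceptible
Resistant: 3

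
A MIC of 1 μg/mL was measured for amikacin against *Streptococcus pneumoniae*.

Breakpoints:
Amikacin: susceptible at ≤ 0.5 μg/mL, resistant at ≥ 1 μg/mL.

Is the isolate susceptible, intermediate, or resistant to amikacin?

R

Amikacin 1 μg/mL: ≥ 1 μg/mL — R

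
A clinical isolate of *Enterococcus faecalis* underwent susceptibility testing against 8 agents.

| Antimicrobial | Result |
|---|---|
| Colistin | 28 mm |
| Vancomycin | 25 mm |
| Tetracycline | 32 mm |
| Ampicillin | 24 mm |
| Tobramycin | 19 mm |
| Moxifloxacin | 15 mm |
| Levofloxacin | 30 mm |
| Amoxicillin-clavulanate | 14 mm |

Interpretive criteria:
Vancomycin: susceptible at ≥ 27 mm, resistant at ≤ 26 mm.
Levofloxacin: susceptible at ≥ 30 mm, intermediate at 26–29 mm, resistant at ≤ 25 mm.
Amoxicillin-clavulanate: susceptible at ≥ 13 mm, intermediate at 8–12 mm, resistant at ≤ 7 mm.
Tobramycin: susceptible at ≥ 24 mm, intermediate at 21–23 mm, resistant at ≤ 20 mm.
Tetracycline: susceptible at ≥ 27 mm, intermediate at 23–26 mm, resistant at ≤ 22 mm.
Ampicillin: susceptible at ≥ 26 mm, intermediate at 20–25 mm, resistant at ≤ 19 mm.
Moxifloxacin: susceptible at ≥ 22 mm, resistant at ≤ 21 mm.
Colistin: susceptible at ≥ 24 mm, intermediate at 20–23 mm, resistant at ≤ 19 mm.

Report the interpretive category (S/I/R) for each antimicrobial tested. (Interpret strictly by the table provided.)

Colistin (28 mm) ≥ 24 mm → Susceptible
Vancomycin 25 mm: ≤ 26 mm — Resistant
Tetracycline: 32 mm is ≥ 27 mm ⇒ S
Ampicillin: 24 mm is in 20–25 mm ⇒ I
Tobramycin 19 mm: ≤ 20 mm ⇒ Resistant
Moxifloxacin (15 mm) ≤ 21 mm ⇒ resistant
Levofloxacin: 30 mm is ≥ 30 mm — S
Amoxicillin-clavulanate: 14 mm is ≥ 13 mm ⇒ Susceptible

S, R, S, I, R, R, S, S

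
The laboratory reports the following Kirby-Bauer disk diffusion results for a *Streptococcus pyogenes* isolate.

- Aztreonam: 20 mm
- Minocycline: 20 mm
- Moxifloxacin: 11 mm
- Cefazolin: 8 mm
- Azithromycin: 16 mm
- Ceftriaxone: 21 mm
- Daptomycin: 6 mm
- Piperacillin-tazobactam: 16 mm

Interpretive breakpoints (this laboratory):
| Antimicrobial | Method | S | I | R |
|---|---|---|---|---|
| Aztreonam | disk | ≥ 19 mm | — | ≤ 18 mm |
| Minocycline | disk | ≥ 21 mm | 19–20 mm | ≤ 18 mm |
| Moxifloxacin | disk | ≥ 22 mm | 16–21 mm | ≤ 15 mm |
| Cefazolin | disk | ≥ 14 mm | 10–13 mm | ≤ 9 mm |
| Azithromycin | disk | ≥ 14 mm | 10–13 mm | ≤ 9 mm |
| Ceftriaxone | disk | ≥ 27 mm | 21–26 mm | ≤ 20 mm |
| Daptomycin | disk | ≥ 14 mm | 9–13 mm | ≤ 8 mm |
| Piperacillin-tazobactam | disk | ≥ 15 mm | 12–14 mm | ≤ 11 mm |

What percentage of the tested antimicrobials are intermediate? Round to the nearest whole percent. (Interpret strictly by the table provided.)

25%

Aztreonam: 20 mm is ≥ 19 mm → Susceptible
Minocycline: 20 mm is in 19–20 mm → intermediate
Moxifloxacin: 11 mm is ≤ 15 mm → R
Cefazolin: 8 mm is ≤ 9 mm ⇒ Resistant
Azithromycin: 16 mm is ≥ 14 mm — susceptible
Ceftriaxone 21 mm: in 21–26 mm ⇒ Intermediate
Daptomycin 6 mm: ≤ 8 mm → R
Piperacillin-tazobactam 16 mm: ≥ 15 mm — S
Intermediate: 2/8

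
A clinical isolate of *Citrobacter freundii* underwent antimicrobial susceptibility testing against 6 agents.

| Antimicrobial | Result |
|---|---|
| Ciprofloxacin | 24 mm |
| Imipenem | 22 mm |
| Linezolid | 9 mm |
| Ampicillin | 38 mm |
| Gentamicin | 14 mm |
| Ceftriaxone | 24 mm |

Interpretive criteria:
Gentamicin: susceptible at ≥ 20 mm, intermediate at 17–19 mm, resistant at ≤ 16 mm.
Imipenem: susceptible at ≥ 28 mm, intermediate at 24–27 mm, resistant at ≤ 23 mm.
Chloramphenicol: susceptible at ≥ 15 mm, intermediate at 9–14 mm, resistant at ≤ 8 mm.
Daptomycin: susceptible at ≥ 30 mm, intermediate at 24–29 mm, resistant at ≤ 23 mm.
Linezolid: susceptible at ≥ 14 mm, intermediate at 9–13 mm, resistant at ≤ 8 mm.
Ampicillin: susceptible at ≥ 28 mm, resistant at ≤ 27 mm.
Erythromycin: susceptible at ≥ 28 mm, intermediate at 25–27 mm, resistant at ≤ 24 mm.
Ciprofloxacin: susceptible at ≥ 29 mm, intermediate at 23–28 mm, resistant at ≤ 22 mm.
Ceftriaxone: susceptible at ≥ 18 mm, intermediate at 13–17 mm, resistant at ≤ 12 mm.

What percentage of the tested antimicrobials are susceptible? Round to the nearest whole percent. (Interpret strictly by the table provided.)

Ciprofloxacin (24 mm) in 23–28 mm — I
Imipenem (22 mm) ≤ 23 mm ⇒ Resistant
Linezolid (9 mm) in 9–13 mm ⇒ intermediate
Ampicillin 38 mm: ≥ 28 mm → Susceptible
Gentamicin 14 mm: ≤ 16 mm ⇒ R
Ceftriaxone (24 mm) ≥ 18 mm → susceptible
Susceptible: 2/6

33%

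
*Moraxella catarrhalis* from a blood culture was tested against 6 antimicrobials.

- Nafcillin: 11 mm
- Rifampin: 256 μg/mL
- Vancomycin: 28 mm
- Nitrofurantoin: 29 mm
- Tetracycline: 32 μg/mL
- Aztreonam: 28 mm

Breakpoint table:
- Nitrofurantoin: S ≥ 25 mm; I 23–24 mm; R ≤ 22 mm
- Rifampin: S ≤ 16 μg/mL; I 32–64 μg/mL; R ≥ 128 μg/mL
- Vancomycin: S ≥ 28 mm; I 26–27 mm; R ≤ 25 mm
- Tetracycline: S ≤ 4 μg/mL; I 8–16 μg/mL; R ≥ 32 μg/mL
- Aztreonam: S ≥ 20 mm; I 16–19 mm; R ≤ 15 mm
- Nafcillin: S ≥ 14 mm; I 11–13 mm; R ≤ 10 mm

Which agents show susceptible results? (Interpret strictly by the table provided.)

Nafcillin 11 mm: in 11–13 mm ⇒ Intermediate
Rifampin: 256 μg/mL is ≥ 128 μg/mL ⇒ Resistant
Vancomycin (28 mm) ≥ 28 mm → S
Nitrofurantoin (29 mm) ≥ 25 mm → susceptible
Tetracycline (32 μg/mL) ≥ 32 μg/mL — Resistant
Aztreonam: 28 mm is ≥ 20 mm → susceptible

vancomycin, nitrofurantoin, aztreonam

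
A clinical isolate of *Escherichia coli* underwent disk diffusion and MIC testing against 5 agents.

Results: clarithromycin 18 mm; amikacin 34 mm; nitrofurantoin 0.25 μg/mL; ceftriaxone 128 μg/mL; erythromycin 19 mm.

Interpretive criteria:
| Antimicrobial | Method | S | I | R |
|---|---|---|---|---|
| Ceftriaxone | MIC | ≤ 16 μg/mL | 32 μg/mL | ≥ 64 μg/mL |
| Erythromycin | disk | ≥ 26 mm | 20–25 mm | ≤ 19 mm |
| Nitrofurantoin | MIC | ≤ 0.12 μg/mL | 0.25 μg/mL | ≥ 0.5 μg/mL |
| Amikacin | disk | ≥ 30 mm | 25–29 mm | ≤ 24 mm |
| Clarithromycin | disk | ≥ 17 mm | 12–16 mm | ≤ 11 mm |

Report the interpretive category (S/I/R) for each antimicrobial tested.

Clarithromycin 18 mm: ≥ 17 mm → Susceptible
Amikacin 34 mm: ≥ 30 mm ⇒ S
Nitrofurantoin (0.25 μg/mL) = 0.25 μg/mL — I
Ceftriaxone 128 μg/mL: ≥ 64 μg/mL — Resistant
Erythromycin: 19 mm is ≤ 19 mm ⇒ R

S, S, I, R, R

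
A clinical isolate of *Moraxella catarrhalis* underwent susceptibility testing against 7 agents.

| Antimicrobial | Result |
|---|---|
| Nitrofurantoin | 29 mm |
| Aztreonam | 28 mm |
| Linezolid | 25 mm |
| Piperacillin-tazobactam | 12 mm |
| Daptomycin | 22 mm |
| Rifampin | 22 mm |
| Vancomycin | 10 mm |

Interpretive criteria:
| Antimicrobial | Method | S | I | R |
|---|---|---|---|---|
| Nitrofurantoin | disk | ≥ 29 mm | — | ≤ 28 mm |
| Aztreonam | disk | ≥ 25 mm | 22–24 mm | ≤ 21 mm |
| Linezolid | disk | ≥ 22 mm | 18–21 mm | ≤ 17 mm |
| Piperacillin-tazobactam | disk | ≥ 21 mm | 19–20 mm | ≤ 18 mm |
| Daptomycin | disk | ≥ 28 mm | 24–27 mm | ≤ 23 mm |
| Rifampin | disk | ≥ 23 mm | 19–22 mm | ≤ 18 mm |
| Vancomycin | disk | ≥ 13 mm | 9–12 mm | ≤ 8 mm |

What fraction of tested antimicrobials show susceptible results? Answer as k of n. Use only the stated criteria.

Nitrofurantoin (29 mm) ≥ 29 mm ⇒ S
Aztreonam (28 mm) ≥ 25 mm → susceptible
Linezolid (25 mm) ≥ 22 mm — S
Piperacillin-tazobactam (12 mm) ≤ 18 mm → R
Daptomycin 22 mm: ≤ 23 mm ⇒ R
Rifampin: 22 mm is in 19–22 mm → I
Vancomycin (10 mm) in 9–12 mm → I
Susceptible: 3/7

3 of 7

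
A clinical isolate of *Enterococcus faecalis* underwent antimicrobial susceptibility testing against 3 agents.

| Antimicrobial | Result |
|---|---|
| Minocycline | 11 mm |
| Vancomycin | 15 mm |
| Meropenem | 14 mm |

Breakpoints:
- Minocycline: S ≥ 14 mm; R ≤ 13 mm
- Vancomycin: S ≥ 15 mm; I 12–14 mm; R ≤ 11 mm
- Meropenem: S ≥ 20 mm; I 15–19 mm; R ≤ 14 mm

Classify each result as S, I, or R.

Minocycline: 11 mm is ≤ 13 mm ⇒ resistant
Vancomycin: 15 mm is ≥ 15 mm → S
Meropenem (14 mm) ≤ 14 mm — resistant

R, S, R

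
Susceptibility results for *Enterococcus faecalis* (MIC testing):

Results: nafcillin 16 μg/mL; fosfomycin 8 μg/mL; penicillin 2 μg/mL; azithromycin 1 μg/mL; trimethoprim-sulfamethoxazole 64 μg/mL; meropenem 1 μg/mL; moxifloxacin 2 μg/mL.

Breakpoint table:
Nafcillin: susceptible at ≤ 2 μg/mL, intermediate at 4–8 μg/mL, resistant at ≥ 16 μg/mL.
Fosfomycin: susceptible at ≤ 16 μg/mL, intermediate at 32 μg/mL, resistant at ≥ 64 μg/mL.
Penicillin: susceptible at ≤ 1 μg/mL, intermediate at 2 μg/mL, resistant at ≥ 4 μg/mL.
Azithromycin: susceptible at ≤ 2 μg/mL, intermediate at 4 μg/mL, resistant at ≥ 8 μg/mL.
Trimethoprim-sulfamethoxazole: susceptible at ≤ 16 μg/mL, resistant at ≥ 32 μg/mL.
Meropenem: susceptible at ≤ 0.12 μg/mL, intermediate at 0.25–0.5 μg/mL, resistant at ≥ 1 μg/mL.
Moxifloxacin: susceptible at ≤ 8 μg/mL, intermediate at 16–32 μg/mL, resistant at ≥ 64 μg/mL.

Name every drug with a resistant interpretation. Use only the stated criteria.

nafcillin, trimethoprim-sulfamethoxazole, meropenem

Nafcillin: 16 μg/mL is ≥ 16 μg/mL — Resistant
Fosfomycin: 8 μg/mL is ≤ 16 μg/mL ⇒ S
Penicillin (2 μg/mL) = 2 μg/mL ⇒ Intermediate
Azithromycin (1 μg/mL) ≤ 2 μg/mL → Susceptible
Trimethoprim-sulfamethoxazole: 64 μg/mL is ≥ 32 μg/mL — Resistant
Meropenem (1 μg/mL) ≥ 1 μg/mL ⇒ resistant
Moxifloxacin: 2 μg/mL is ≤ 8 μg/mL — susceptible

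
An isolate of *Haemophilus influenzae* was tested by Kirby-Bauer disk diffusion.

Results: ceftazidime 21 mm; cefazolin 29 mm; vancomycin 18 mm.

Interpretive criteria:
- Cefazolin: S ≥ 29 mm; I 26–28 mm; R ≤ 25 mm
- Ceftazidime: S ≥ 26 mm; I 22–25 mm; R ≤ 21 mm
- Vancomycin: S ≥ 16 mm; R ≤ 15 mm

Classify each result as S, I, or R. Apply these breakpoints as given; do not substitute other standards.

R, S, S

Ceftazidime (21 mm) ≤ 21 mm ⇒ R
Cefazolin: 29 mm is ≥ 29 mm ⇒ S
Vancomycin (18 mm) ≥ 16 mm ⇒ Susceptible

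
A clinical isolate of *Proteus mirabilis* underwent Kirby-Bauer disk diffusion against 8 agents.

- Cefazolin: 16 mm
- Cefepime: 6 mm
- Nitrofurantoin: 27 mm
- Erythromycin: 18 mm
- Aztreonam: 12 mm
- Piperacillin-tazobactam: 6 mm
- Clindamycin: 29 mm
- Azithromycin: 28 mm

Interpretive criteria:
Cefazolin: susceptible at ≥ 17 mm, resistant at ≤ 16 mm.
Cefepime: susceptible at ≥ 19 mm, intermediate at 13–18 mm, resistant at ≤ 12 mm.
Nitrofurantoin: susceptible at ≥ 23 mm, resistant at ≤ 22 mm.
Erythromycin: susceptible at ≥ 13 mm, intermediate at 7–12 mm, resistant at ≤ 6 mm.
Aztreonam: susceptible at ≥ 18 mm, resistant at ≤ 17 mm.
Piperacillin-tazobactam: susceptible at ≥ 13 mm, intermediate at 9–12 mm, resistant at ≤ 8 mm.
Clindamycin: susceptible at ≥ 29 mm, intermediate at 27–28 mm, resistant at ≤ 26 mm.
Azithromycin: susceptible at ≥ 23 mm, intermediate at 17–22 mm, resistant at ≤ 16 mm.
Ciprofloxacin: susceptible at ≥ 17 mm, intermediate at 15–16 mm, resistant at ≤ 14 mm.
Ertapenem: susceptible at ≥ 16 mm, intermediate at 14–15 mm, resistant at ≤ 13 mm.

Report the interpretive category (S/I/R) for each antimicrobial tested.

R, R, S, S, R, R, S, S

Cefazolin: 16 mm is ≤ 16 mm — resistant
Cefepime 6 mm: ≤ 12 mm — resistant
Nitrofurantoin (27 mm) ≥ 23 mm — Susceptible
Erythromycin: 18 mm is ≥ 13 mm → Susceptible
Aztreonam (12 mm) ≤ 17 mm — Resistant
Piperacillin-tazobactam: 6 mm is ≤ 8 mm — Resistant
Clindamycin 29 mm: ≥ 29 mm ⇒ S
Azithromycin 28 mm: ≥ 23 mm → Susceptible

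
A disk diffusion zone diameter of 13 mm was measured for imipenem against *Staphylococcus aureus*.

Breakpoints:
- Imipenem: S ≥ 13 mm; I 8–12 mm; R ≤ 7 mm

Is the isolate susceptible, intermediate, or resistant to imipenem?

Imipenem (13 mm) ≥ 13 mm → Susceptible

S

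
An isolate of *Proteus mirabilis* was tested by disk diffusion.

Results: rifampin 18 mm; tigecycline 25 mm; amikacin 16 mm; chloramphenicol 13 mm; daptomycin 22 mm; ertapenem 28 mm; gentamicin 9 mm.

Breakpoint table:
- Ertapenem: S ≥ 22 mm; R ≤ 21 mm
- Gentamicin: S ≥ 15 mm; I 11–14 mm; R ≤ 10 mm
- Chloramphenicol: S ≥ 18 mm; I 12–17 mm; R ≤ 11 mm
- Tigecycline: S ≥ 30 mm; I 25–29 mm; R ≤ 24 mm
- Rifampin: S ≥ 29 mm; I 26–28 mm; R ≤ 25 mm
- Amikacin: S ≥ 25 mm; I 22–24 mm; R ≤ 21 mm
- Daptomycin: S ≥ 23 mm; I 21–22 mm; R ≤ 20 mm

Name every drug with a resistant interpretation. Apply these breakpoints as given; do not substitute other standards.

Rifampin 18 mm: ≤ 25 mm ⇒ R
Tigecycline 25 mm: in 25–29 mm — intermediate
Amikacin (16 mm) ≤ 21 mm ⇒ R
Chloramphenicol (13 mm) in 12–17 mm → intermediate
Daptomycin 22 mm: in 21–22 mm → I
Ertapenem 28 mm: ≥ 22 mm ⇒ susceptible
Gentamicin (9 mm) ≤ 10 mm → resistant

rifampin, amikacin, gentamicin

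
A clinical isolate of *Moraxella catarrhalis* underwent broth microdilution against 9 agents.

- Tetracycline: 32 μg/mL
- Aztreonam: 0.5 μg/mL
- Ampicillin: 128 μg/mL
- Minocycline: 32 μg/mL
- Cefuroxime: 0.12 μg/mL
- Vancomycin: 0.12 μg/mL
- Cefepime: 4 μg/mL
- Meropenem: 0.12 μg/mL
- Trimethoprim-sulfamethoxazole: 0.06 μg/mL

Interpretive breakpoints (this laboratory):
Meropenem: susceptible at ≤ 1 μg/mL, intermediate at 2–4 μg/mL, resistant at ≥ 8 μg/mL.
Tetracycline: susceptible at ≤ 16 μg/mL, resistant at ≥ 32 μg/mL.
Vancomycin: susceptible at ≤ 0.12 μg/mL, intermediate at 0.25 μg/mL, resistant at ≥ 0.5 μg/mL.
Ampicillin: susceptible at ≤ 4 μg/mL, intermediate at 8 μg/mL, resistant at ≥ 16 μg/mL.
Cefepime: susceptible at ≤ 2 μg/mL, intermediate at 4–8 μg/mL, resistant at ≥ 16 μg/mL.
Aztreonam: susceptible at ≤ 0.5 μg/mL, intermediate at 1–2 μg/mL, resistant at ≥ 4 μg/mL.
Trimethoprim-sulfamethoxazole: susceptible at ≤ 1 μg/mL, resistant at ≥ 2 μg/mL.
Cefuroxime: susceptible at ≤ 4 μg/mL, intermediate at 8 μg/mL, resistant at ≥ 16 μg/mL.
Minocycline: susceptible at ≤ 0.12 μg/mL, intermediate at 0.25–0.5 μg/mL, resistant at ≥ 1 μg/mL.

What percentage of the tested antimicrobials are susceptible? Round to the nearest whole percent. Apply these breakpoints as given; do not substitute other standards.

56%

Tetracycline 32 μg/mL: ≥ 32 μg/mL → resistant
Aztreonam 0.5 μg/mL: ≤ 0.5 μg/mL ⇒ susceptible
Ampicillin: 128 μg/mL is ≥ 16 μg/mL — resistant
Minocycline (32 μg/mL) ≥ 1 μg/mL — resistant
Cefuroxime 0.12 μg/mL: ≤ 4 μg/mL — S
Vancomycin (0.12 μg/mL) ≤ 0.12 μg/mL — S
Cefepime 4 μg/mL: in 4–8 μg/mL ⇒ I
Meropenem: 0.12 μg/mL is ≤ 1 μg/mL → S
Trimethoprim-sulfamethoxazole: 0.06 μg/mL is ≤ 1 μg/mL ⇒ susceptible
Susceptible: 5/9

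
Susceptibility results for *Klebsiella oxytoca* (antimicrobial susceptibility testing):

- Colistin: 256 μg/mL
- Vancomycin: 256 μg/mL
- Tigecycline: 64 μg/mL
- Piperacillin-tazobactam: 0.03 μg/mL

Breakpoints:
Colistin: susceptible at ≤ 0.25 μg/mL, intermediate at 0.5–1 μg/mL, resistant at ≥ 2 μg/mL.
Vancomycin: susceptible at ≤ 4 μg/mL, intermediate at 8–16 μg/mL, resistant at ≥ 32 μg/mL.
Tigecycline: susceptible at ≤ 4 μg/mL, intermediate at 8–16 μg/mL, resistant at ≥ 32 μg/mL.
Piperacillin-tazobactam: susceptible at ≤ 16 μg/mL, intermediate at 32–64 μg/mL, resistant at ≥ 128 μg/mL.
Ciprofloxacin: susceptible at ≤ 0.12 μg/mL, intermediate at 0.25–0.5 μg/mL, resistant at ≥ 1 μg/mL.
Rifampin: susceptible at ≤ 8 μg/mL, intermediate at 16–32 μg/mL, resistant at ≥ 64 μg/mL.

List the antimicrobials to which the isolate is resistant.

Colistin (256 μg/mL) ≥ 2 μg/mL ⇒ Resistant
Vancomycin 256 μg/mL: ≥ 32 μg/mL → R
Tigecycline (64 μg/mL) ≥ 32 μg/mL — R
Piperacillin-tazobactam (0.03 μg/mL) ≤ 16 μg/mL ⇒ S

colistin, vancomycin, tigecycline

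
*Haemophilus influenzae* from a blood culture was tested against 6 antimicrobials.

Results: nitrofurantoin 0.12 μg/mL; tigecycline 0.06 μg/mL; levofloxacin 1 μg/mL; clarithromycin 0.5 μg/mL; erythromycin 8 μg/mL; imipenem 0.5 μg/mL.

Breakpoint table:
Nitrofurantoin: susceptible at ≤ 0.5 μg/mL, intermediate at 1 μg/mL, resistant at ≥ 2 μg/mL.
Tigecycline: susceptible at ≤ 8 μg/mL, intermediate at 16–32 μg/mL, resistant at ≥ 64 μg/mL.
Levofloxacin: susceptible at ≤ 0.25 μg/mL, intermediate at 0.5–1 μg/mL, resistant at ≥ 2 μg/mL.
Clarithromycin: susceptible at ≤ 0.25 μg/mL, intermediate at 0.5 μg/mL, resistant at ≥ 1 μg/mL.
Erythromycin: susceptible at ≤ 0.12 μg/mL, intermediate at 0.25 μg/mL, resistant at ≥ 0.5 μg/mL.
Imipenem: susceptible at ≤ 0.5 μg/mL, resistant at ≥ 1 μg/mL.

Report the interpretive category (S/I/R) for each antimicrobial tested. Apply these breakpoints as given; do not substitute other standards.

S, S, I, I, R, S

Nitrofurantoin (0.12 μg/mL) ≤ 0.5 μg/mL → S
Tigecycline: 0.06 μg/mL is ≤ 8 μg/mL — S
Levofloxacin (1 μg/mL) in 0.5–1 μg/mL ⇒ I
Clarithromycin 0.5 μg/mL: = 0.5 μg/mL ⇒ Intermediate
Erythromycin 8 μg/mL: ≥ 0.5 μg/mL ⇒ Resistant
Imipenem 0.5 μg/mL: ≤ 0.5 μg/mL ⇒ susceptible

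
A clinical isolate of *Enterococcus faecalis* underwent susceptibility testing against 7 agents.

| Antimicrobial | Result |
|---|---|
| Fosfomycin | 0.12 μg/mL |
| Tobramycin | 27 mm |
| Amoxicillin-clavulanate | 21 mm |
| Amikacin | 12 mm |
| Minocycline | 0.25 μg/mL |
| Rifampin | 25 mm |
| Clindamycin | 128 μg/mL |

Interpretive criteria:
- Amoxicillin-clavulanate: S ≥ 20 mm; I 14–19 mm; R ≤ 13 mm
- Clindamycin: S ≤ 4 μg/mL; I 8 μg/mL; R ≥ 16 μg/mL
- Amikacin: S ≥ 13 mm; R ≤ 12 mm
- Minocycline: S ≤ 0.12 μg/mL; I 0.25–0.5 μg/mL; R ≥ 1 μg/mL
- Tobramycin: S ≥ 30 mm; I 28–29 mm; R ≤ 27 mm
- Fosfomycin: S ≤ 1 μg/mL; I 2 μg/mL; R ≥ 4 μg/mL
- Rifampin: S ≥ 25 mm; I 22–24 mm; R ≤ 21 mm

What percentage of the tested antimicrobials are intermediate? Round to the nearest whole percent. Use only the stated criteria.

Fosfomycin 0.12 μg/mL: ≤ 1 μg/mL — susceptible
Tobramycin: 27 mm is ≤ 27 mm — Resistant
Amoxicillin-clavulanate (21 mm) ≥ 20 mm → susceptible
Amikacin (12 mm) ≤ 12 mm ⇒ resistant
Minocycline 0.25 μg/mL: in 0.25–0.5 μg/mL ⇒ Intermediate
Rifampin: 25 mm is ≥ 25 mm ⇒ susceptible
Clindamycin (128 μg/mL) ≥ 16 μg/mL → R
Intermediate: 1/7

14%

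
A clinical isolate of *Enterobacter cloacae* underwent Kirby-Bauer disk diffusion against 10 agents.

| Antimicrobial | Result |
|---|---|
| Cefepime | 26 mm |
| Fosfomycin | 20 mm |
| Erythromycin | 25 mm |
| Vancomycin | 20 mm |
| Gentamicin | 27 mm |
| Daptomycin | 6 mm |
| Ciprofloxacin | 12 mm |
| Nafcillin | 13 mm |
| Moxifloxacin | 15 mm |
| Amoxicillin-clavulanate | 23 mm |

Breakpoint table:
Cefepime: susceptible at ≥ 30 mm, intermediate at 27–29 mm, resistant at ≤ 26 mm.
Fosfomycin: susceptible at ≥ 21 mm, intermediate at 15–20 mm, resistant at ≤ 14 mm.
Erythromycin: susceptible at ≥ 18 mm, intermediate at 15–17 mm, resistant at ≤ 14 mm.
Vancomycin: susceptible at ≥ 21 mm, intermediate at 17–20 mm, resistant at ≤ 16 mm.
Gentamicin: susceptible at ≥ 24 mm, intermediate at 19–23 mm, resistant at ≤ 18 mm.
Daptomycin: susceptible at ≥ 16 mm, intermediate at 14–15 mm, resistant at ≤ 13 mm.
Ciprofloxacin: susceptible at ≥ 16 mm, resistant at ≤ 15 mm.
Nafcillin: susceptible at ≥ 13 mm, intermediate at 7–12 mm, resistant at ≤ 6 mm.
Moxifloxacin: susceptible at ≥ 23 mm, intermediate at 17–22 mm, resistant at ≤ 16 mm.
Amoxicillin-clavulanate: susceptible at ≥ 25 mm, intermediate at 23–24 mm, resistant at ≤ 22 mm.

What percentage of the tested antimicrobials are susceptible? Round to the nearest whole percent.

Cefepime (26 mm) ≤ 26 mm → Resistant
Fosfomycin: 20 mm is in 15–20 mm → intermediate
Erythromycin: 25 mm is ≥ 18 mm → S
Vancomycin (20 mm) in 17–20 mm → Intermediate
Gentamicin: 27 mm is ≥ 24 mm → susceptible
Daptomycin: 6 mm is ≤ 13 mm — Resistant
Ciprofloxacin 12 mm: ≤ 15 mm → R
Nafcillin (13 mm) ≥ 13 mm ⇒ susceptible
Moxifloxacin (15 mm) ≤ 16 mm → Resistant
Amoxicillin-clavulanate 23 mm: in 23–24 mm ⇒ Intermediate
Susceptible: 3/10

30%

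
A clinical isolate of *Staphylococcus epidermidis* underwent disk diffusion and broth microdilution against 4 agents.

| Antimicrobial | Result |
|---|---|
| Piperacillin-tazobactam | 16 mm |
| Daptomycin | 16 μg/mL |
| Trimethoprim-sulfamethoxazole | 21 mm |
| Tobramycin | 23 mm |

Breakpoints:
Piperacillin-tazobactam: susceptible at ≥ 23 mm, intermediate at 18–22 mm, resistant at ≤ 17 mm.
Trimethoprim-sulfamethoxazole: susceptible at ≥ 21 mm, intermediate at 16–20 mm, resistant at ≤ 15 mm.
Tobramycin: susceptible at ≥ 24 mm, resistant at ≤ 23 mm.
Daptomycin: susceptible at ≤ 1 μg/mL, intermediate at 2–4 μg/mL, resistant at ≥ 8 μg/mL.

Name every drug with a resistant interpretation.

piperacillin-tazobactam, daptomycin, tobramycin

Piperacillin-tazobactam: 16 mm is ≤ 17 mm — Resistant
Daptomycin (16 μg/mL) ≥ 8 μg/mL ⇒ Resistant
Trimethoprim-sulfamethoxazole (21 mm) ≥ 21 mm → susceptible
Tobramycin (23 mm) ≤ 23 mm → R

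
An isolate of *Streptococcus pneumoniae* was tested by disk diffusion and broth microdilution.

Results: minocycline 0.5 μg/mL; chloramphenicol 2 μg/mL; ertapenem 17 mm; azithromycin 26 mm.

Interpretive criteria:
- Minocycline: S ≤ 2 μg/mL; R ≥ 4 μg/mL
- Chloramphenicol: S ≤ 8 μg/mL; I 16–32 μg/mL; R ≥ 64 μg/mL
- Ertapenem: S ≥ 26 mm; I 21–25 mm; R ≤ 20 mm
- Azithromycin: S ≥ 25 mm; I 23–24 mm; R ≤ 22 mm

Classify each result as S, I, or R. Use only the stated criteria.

S, S, R, S

Minocycline (0.5 μg/mL) ≤ 2 μg/mL ⇒ susceptible
Chloramphenicol: 2 μg/mL is ≤ 8 μg/mL → Susceptible
Ertapenem (17 mm) ≤ 20 mm → resistant
Azithromycin: 26 mm is ≥ 25 mm — Susceptible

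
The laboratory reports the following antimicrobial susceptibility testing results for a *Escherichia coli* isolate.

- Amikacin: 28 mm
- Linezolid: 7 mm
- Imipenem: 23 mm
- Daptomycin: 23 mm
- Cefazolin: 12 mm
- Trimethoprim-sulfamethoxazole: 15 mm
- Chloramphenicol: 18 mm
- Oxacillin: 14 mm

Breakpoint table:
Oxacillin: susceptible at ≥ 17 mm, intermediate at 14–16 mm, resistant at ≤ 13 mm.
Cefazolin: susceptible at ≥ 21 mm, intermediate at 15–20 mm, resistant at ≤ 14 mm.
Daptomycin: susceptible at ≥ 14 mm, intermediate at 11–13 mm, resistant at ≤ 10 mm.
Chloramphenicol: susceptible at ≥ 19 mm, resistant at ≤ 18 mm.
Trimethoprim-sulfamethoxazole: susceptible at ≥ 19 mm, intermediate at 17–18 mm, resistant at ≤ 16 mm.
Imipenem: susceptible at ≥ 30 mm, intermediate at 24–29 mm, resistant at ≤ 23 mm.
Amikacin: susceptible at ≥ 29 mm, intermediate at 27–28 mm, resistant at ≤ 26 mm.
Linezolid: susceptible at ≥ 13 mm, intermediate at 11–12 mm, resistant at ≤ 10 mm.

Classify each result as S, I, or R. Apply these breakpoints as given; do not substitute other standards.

Amikacin: 28 mm is in 27–28 mm ⇒ I
Linezolid (7 mm) ≤ 10 mm — Resistant
Imipenem (23 mm) ≤ 23 mm — R
Daptomycin (23 mm) ≥ 14 mm ⇒ Susceptible
Cefazolin: 12 mm is ≤ 14 mm ⇒ resistant
Trimethoprim-sulfamethoxazole 15 mm: ≤ 16 mm → R
Chloramphenicol 18 mm: ≤ 18 mm ⇒ R
Oxacillin (14 mm) in 14–16 mm — Intermediate

I, R, R, S, R, R, R, I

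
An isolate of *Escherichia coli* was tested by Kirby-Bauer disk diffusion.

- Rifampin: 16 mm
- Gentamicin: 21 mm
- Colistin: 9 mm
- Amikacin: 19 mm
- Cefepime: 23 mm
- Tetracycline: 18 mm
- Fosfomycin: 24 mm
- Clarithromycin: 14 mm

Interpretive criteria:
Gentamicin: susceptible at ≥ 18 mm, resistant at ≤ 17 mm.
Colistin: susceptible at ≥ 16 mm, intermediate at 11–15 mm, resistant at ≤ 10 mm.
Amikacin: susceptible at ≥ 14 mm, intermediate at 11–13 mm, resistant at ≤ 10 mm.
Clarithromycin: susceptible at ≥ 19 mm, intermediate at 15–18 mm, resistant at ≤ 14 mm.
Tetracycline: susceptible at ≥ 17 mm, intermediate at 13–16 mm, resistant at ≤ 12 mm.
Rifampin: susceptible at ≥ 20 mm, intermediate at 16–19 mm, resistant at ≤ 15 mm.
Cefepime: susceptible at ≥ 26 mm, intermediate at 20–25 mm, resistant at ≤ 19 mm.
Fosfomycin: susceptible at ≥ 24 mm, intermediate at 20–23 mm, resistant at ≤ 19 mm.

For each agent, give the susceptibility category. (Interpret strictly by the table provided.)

Rifampin (16 mm) in 16–19 mm ⇒ Intermediate
Gentamicin: 21 mm is ≥ 18 mm — S
Colistin (9 mm) ≤ 10 mm → resistant
Amikacin 19 mm: ≥ 14 mm — Susceptible
Cefepime 23 mm: in 20–25 mm — I
Tetracycline: 18 mm is ≥ 17 mm ⇒ S
Fosfomycin: 24 mm is ≥ 24 mm — S
Clarithromycin 14 mm: ≤ 14 mm → resistant

I, S, R, S, I, S, S, R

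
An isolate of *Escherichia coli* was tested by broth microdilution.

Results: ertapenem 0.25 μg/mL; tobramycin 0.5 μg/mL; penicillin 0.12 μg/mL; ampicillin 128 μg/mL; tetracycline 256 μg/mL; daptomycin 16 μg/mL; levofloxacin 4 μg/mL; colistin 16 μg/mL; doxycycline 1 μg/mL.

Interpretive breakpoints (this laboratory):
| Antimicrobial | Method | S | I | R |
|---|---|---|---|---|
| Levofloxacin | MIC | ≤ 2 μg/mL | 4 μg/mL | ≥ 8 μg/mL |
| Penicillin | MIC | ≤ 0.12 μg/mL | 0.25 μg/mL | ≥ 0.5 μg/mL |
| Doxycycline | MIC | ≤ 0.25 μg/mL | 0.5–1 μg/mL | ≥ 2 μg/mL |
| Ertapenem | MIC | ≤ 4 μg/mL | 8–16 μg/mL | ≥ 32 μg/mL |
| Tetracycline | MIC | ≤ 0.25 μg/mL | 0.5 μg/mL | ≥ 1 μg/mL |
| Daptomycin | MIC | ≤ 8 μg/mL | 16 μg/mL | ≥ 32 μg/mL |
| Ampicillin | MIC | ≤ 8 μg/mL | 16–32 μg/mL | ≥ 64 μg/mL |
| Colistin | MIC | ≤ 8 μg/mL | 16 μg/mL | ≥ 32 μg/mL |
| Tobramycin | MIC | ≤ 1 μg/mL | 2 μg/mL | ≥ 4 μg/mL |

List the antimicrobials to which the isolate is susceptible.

Ertapenem (0.25 μg/mL) ≤ 4 μg/mL ⇒ S
Tobramycin: 0.5 μg/mL is ≤ 1 μg/mL — Susceptible
Penicillin 0.12 μg/mL: ≤ 0.12 μg/mL → Susceptible
Ampicillin: 128 μg/mL is ≥ 64 μg/mL → R
Tetracycline 256 μg/mL: ≥ 1 μg/mL → R
Daptomycin (16 μg/mL) = 16 μg/mL — I
Levofloxacin: 4 μg/mL is = 4 μg/mL → Intermediate
Colistin: 16 μg/mL is = 16 μg/mL ⇒ I
Doxycycline: 1 μg/mL is in 0.5–1 μg/mL — I

ertapenem, tobramycin, penicillin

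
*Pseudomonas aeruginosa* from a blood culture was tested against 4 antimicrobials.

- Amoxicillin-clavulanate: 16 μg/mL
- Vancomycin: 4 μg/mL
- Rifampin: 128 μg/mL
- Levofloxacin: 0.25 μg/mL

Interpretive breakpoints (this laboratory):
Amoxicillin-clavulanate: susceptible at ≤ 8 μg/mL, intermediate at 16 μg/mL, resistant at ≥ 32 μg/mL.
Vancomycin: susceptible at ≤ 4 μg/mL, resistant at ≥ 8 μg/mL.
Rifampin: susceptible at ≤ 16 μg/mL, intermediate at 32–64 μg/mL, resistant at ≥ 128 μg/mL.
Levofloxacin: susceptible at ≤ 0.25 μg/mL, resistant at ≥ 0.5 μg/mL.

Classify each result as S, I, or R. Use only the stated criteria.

I, S, R, S

Amoxicillin-clavulanate (16 μg/mL) = 16 μg/mL — intermediate
Vancomycin (4 μg/mL) ≤ 4 μg/mL ⇒ Susceptible
Rifampin (128 μg/mL) ≥ 128 μg/mL → R
Levofloxacin (0.25 μg/mL) ≤ 0.25 μg/mL ⇒ susceptible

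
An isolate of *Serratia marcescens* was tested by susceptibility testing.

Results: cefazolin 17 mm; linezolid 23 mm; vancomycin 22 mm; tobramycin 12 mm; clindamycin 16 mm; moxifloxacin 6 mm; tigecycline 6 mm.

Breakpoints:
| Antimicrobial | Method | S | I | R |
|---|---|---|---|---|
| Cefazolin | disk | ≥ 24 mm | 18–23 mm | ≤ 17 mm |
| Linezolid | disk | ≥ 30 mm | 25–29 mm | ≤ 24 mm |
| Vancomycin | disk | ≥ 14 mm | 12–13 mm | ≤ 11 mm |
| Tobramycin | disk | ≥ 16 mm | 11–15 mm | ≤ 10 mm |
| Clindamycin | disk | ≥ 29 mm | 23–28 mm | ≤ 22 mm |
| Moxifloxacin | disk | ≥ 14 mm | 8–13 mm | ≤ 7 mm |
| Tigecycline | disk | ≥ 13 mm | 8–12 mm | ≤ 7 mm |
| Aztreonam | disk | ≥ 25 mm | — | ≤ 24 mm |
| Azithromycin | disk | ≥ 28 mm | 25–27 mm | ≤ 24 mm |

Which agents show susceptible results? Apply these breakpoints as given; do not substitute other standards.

Cefazolin: 17 mm is ≤ 17 mm → R
Linezolid 23 mm: ≤ 24 mm — resistant
Vancomycin (22 mm) ≥ 14 mm — S
Tobramycin (12 mm) in 11–15 mm → Intermediate
Clindamycin 16 mm: ≤ 22 mm — resistant
Moxifloxacin: 6 mm is ≤ 7 mm ⇒ R
Tigecycline: 6 mm is ≤ 7 mm — resistant

vancomycin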